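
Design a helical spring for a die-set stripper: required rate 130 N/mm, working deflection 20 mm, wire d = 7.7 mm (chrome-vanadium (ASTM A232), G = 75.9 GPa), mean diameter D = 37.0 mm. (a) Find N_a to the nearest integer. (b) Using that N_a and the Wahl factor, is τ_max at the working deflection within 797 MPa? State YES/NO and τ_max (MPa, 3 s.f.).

(a) 5 coils; (b) YES, τ_max = 720 MPa

N_a = Gd⁴/(8D³k) = (75.9×10³)(7.7⁴)/(8·37.0³·130) = 5.065 → N_a = 5
Actual rate k = Gd⁴/(8D³·5) = 131.69 N/mm
Working load F = kδ = 131.69·20 = 2633.7 N
C = 37.0/7.7 = 4.8052; K_W = (4C−1)/(4C−4)+0.615/C = 1.3251
τ_max = K_W·8FD/(πd³) = 1.3251·543.55 = 720.25 MPa
τ_max ≤ 797 MPa → acceptable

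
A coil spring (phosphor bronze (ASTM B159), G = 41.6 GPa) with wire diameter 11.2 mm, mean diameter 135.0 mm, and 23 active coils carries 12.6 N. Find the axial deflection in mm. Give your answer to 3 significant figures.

8.71 mm

k = Gd⁴/(8D³N_a) = (41.6×10³)(11.2⁴)/(8·135.0³·23) = 1.4459 N/mm
δ = F/k = 12.6 / 1.4459 = 8.7141 mm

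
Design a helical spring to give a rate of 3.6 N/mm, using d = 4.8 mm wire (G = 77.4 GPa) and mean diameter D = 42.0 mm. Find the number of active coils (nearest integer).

N_a = Gd⁴/(8D³k) = (77.4×10³ × 4.8⁴)/(8 × 42.0³ × 3.6)
    = 4.10871e+07 / 2.13373e+06 = 19.26 → 19 coils

19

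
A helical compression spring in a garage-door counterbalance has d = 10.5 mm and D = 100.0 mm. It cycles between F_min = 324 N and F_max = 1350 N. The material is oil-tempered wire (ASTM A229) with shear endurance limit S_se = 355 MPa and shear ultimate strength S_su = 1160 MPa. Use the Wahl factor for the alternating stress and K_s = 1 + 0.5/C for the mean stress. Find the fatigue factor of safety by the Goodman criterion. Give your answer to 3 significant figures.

C = D/d = 100.0/10.5 = 9.5238; K_W = (4C−1)/(4C−4)+0.615/C = 1.1526; K_s = 1+0.5/C = 1.0525
F_a = (F_max−F_min)/2 = 513 N; F_m = (F_max+F_min)/2 = 837 N
τ_a = K_W·8F_aD/(πd³) = 1.1526 × 112.85 = 130.06 MPa
τ_m = K_s·8F_mD/(πd³) = 1.0525 × 184.12 = 193.78 MPa
Goodman: 1/n_f = τ_a/S_se + τ_m/S_su = 130.06/355 + 193.78/1160 = 0.36638 + 0.16706 = 0.53343
n_f = 1/0.53343 = 1.875

1.87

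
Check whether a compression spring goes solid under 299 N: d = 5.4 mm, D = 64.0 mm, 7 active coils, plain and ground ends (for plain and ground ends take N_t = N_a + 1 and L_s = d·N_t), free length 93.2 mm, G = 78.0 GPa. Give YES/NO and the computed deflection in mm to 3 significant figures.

k = Gd⁴/(8D³N_a) = (78.0×10³)(5.4⁴)/(8·64.0³·7) = 4.518 N/mm
N_t = 8; L_s = 5.4·8 = 43.2 mm; δ_solid = L₀ − L_s = 93.2 − 43.2 = 50 mm
δ = F/k = 299/4.518 = 66.18 mm
δ ≥ δ_solid → spring goes solid

YES, δ = 66.2 mm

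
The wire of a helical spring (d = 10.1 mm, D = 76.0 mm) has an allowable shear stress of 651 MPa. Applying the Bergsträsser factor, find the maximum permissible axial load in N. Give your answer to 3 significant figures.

2930 N

C = D/d = 76.0/10.1 = 7.5248
K_B = (4C+2)/(4C−3) = 32.099/27.099 = 1.1845
τ_max = K·8FD/(πd³) → F_max = τ_allow·πd³/(8DK)
F_max = 651·π·10.1³/(8·76.0·1.1845) = 2.1071e+06/720.18 = 2925.9 N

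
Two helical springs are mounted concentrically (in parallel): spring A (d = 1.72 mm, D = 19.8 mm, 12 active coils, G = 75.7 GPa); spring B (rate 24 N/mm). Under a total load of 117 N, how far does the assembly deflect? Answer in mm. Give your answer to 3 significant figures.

4.70 mm

k_A = Gd⁴/(8D³N_a) = (75.7×10³)(1.72⁴)/(8·19.8³·12) = 0.88908 N/mm
Parallel: k_eq = 0.88908 + 24 = 24.889 N/mm
δ = F/k_eq = 117/24.889 = 4.7009 mm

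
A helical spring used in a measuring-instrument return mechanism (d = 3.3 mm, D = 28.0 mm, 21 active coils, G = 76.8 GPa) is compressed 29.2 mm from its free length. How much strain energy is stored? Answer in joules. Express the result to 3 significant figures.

k = Gd⁴/(8D³N_a) = (76.8×10³)(3.3⁴)/(8·28.0³·21) = 2.4696 N/mm
U = ½kδ² = 0.5 × 2.4696 × 29.2² = 1052.9 N·mm = 1.0529 J

1.05 J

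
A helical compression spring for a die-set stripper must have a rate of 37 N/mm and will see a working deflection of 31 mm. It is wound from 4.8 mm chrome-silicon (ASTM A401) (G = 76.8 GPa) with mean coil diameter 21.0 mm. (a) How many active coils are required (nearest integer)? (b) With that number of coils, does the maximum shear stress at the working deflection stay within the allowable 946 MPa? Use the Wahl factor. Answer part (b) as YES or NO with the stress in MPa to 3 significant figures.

(a) 15 coils; (b) YES, τ_max = 749 MPa

N_a = Gd⁴/(8D³k) = (76.8×10³)(4.8⁴)/(8·21.0³·37) = 14.87 → N_a = 15
Actual rate k = Gd⁴/(8D³·15) = 36.685 N/mm
Working load F = kδ = 36.685·31 = 1137.2 N
C = 21.0/4.8 = 4.3750; K_W = (4C−1)/(4C−4)+0.615/C = 1.3628
τ_max = K_W·8FD/(πd³) = 1.3628·549.9 = 749.4 MPa
τ_max ≤ 946 MPa → acceptable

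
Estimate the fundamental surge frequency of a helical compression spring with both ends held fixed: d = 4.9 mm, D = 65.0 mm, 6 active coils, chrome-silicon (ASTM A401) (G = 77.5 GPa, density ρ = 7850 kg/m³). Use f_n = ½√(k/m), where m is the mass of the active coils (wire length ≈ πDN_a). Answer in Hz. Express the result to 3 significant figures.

68.4 Hz

k = Gd⁴/(8D³N_a) = (77.5×10³)(4.9⁴)/(8·65.0³·6) = 3.3893 N/mm = 3389.3 N/m
Wire length L = πDN_a = π·65.0·6 = 1225.2 mm
m = ρ·(πd²/4)·L = 7850 × 18.857×10⁻⁶ m² × 1.2252 m = 0.18137 kg
f_n = ½√(k/m) = 0.5·√(3389.3/0.18137) = 0.5·√(18687) = 68.35 Hz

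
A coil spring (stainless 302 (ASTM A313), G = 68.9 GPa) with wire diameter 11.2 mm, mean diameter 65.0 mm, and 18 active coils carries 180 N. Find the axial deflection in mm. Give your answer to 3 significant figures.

6.57 mm

k = Gd⁴/(8D³N_a) = (68.9×10³)(11.2⁴)/(8·65.0³·18) = 27.415 N/mm
δ = F/k = 180 / 27.415 = 6.5657 mm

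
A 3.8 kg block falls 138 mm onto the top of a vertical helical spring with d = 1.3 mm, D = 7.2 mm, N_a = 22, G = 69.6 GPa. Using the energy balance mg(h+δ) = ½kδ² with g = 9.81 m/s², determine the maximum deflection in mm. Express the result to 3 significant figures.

71.9 mm

k = Gd⁴/(8D³N_a) = (69.6×10³)(1.3⁴)/(8·7.2³·22) = 3.026 N/mm
W = mg = 3.8 × 9.81 = 37.278 N
½kδ² − Wδ − Wh = 0 → δ = (W + √(W² + 2kWh))/k
δ = (37.278 + √(1389.6 + 31133.9))/3.026 = (37.278 + 180.34)/3.026 = 71.916 mm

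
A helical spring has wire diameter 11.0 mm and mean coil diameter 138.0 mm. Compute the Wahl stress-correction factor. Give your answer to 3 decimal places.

C = D/d = 138.0/11.0 = 12.5455
K_W = (4C−1)/(4C−4) + 0.615/C = 49.182/46.182 + 0.0490 = 1.1140

1.114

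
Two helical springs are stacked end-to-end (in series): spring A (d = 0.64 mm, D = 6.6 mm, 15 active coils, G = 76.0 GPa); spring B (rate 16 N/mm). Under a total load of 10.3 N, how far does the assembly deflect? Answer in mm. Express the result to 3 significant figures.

28.5 mm

k_A = Gd⁴/(8D³N_a) = (76.0×10³)(0.64⁴)/(8·6.6³·15) = 0.36959 N/mm
Series: 1/k_eq = 1/0.36959 + 1/16 = 2.7682; k_eq = 0.36125 N/mm
δ = F/k_eq = 10.3/0.36125 = 28.512 mm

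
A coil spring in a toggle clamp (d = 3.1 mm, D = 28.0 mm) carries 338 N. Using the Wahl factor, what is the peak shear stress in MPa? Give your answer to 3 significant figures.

940 MPa

Spring index C = D/d = 28.0/3.1 = 9.0323
K_W = (4C−1)/(4C−4) + 0.615/C = 35.129/32.129 + 0.0681 = 1.1615
τ₀ = 8FD/(πd³) = 8·338·28.0/(π·3.1³) = 75712/93.591 = 808.97 MPa
τ_max = K·τ₀ = 1.1615 × 808.97 = 939.58 MPa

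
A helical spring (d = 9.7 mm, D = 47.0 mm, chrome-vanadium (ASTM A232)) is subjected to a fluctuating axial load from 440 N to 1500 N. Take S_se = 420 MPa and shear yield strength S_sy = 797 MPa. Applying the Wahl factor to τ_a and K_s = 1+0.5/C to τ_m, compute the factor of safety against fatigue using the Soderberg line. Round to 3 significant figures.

C = D/d = 47.0/9.7 = 4.8454; K_W = (4C−1)/(4C−4)+0.615/C = 1.3220; K_s = 1+0.5/C = 1.1032
F_a = (F_max−F_min)/2 = 530 N; F_m = (F_max+F_min)/2 = 970 N
τ_a = K_W·8F_aD/(πd³) = 1.3220 × 69.502 = 91.88 MPa
τ_m = K_s·8F_mD/(πd³) = 1.1032 × 127.2 = 140.33 MPa
Soderberg: 1/n_f = τ_a/S_se + τ_m/S_sy = 91.88/420 + 140.33/797 = 0.21876 + 0.17607 = 0.39483
n_f = 1/0.39483 = 2.533

2.53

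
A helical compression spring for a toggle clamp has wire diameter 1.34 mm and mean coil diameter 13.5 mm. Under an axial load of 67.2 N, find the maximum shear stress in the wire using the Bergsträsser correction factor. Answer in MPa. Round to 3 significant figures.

1090 MPa

Spring index C = D/d = 13.5/1.34 = 10.0746
K_B = (4C+2)/(4C−3) = 42.299/37.299 = 1.1341
τ₀ = 8FD/(πd³) = 8·67.2·13.5/(π·1.34³) = 7257.6/7.559 = 960.13 MPa
τ_max = K·τ₀ = 1.1341 × 960.13 = 1088.8 MPa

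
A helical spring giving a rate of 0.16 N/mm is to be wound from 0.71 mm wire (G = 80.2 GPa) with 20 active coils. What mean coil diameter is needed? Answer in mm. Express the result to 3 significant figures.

9.27 mm

D = (Gd⁴/(8N_a·k))^(1/3) = (80.2×10³·0.71⁴/(8·20·0.16))^(1/3)
  = (796.1)^(1/3) = 9.2681 mm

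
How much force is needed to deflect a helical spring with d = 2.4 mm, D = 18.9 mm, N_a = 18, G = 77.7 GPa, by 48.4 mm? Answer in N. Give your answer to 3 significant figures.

k = Gd⁴/(8D³N_a) = (77.7×10³)(2.4⁴)/(8·18.9³·18) = 2.6517 N/mm
F = k·δ = 2.6517 × 48.4 = 128.34 N

128 N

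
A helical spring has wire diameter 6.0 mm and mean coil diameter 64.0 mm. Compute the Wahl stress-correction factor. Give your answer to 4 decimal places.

C = D/d = 64.0/6.0 = 10.6667
K_W = (4C−1)/(4C−4) + 0.615/C = 41.667/38.667 + 0.0577 = 1.1352

1.1352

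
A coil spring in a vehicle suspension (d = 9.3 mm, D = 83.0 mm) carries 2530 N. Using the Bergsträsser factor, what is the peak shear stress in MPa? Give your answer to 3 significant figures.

Spring index C = D/d = 83.0/9.3 = 8.9247
K_B = (4C+2)/(4C−3) = 37.699/32.699 = 1.1529
τ₀ = 8FD/(πd³) = 8·2530·83.0/(π·9.3³) = 1.67992e+06/2527 = 664.8 MPa
τ_max = K·τ₀ = 1.1529 × 664.8 = 766.45 MPa

766 MPa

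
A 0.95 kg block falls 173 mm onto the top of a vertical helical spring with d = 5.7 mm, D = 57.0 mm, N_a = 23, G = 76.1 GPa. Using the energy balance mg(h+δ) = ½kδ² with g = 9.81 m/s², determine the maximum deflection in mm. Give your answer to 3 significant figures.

41.1 mm

k = Gd⁴/(8D³N_a) = (76.1×10³)(5.7⁴)/(8·57.0³·23) = 2.3574 N/mm
W = mg = 0.95 × 9.81 = 9.3195 N
½kδ² − Wδ − Wh = 0 → δ = (W + √(W² + 2kWh))/k
δ = (9.3195 + √(86.853 + 7601.69))/2.3574 = (9.3195 + 87.684)/2.3574 = 41.148 mm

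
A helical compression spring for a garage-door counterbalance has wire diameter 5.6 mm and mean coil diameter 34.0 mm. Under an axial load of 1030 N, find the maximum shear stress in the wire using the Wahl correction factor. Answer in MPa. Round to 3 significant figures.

Spring index C = D/d = 34.0/5.6 = 6.0714
K_W = (4C−1)/(4C−4) + 0.615/C = 23.286/20.286 + 0.1013 = 1.2492
τ₀ = 8FD/(πd³) = 8·1030·34.0/(π·5.6³) = 280160/551.71 = 507.8 MPa
τ_max = K·τ₀ = 1.2492 × 507.8 = 634.33 MPa

634 MPa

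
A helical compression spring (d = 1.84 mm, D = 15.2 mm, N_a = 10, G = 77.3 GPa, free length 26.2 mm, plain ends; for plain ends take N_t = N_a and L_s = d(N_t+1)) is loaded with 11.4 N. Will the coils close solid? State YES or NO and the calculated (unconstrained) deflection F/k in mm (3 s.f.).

NO, δ = 3.61 mm

k = Gd⁴/(8D³N_a) = (77.3×10³)(1.84⁴)/(8·15.2³·10) = 3.1538 N/mm
N_t = 10; L_s = 1.84·11 = 20.24 mm; δ_solid = L₀ − L_s = 26.2 − 20.24 = 5.96 mm
δ = F/k = 11.4/3.1538 = 3.6147 mm
δ < δ_solid → spring does not go solid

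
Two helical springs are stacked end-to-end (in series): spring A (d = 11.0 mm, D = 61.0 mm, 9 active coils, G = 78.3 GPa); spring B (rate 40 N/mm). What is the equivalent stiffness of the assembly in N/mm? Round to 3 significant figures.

k_A = Gd⁴/(8D³N_a) = (78.3×10³)(11.0⁴)/(8·61.0³·9) = 70.147 N/mm
Series: 1/k_eq = 1/70.147 + 1/40 = 0.039256; k_eq = 25.474 N/mm

25.5 N/mm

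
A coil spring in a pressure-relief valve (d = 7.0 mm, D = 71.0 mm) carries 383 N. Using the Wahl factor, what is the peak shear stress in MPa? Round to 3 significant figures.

Spring index C = D/d = 71.0/7.0 = 10.1429
K_W = (4C−1)/(4C−4) + 0.615/C = 39.571/36.571 + 0.0606 = 1.1427
τ₀ = 8FD/(πd³) = 8·383·71.0/(π·7.0³) = 217544/1077.6 = 201.88 MPa
τ_max = K·τ₀ = 1.1427 × 201.88 = 230.69 MPa

231 MPa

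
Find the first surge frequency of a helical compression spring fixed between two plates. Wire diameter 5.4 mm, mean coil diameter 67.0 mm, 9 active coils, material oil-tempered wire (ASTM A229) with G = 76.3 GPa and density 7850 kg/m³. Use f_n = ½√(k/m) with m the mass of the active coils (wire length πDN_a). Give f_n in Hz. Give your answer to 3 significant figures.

k = Gd⁴/(8D³N_a) = (76.3×10³)(5.4⁴)/(8·67.0³·9) = 2.996 N/mm = 2996 N/m
Wire length L = πDN_a = π·67.0·9 = 1894.4 mm
m = ρ·(πd²/4)·L = 7850 × 22.902×10⁻⁶ m² × 1.8944 m = 0.34058 kg
f_n = ½√(k/m) = 0.5·√(2996/0.34058) = 0.5·√(8796.9) = 46.896 Hz

46.9 Hz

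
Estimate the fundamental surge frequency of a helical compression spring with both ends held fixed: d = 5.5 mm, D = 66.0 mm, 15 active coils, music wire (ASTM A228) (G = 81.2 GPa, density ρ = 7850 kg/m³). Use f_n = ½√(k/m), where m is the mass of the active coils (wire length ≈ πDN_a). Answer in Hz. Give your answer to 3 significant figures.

k = Gd⁴/(8D³N_a) = (81.2×10³)(5.5⁴)/(8·66.0³·15) = 2.1537 N/mm = 2153.7 N/m
Wire length L = πDN_a = π·66.0·15 = 3110.2 mm
m = ρ·(πd²/4)·L = 7850 × 23.758×10⁻⁶ m² × 3.1102 m = 0.58006 kg
f_n = ½√(k/m) = 0.5·√(2153.7/0.58006) = 0.5·√(3713) = 30.467 Hz

30.5 Hz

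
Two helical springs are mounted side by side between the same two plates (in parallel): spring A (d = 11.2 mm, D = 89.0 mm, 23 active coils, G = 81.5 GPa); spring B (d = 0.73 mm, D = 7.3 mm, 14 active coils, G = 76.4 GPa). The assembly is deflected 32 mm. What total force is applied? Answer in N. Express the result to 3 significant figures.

332 N

k_A = Gd⁴/(8D³N_a) = (81.5×10³)(11.2⁴)/(8·89.0³·23) = 9.8865 N/mm
k_B = Gd⁴/(8D³N_a) = (76.4×10³)(0.73⁴)/(8·7.3³·14) = 0.49796 N/mm
Parallel: k_eq = 9.8865 + 0.49796 = 10.384 N/mm
F = k_eq·δ = 10.384·32 = 332.3 N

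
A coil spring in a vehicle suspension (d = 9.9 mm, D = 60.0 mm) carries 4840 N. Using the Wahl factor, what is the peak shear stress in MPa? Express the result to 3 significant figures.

952 MPa

Spring index C = D/d = 60.0/9.9 = 6.0606
K_W = (4C−1)/(4C−4) + 0.615/C = 23.242/20.242 + 0.1015 = 1.2497
τ₀ = 8FD/(πd³) = 8·4840·60.0/(π·9.9³) = 2.3232e+06/3048.3 = 762.13 MPa
τ_max = K·τ₀ = 1.2497 × 762.13 = 952.42 MPa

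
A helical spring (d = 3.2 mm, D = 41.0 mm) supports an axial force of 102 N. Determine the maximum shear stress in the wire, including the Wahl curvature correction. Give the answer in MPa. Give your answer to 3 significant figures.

361 MPa

Spring index C = D/d = 41.0/3.2 = 12.8125
K_W = (4C−1)/(4C−4) + 0.615/C = 50.250/47.250 + 0.0480 = 1.1115
τ₀ = 8FD/(πd³) = 8·102·41.0/(π·3.2³) = 33456/102.94 = 324.99 MPa
τ_max = K·τ₀ = 1.1115 × 324.99 = 361.23 MPa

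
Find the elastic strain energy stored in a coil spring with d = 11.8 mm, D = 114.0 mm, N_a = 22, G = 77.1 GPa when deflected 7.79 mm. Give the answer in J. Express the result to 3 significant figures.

k = Gd⁴/(8D³N_a) = (77.1×10³)(11.8⁴)/(8·114.0³·22) = 5.7326 N/mm
U = ½kδ² = 0.5 × 5.7326 × 7.79² = 173.94 N·mm = 0.17394 J

0.174 J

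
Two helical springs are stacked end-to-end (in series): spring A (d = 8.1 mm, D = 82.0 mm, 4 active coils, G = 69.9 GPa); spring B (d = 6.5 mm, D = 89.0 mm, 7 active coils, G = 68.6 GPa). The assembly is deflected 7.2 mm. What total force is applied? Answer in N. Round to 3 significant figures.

18.9 N

k_A = Gd⁴/(8D³N_a) = (69.9×10³)(8.1⁴)/(8·82.0³·4) = 17.054 N/mm
k_B = Gd⁴/(8D³N_a) = (68.6×10³)(6.5⁴)/(8·89.0³·7) = 3.1018 N/mm
Series: 1/k_eq = 1/17.054 + 1/3.1018 = 0.38103; k_eq = 2.6245 N/mm
F = k_eq·δ = 2.6245·7.2 = 18.896 N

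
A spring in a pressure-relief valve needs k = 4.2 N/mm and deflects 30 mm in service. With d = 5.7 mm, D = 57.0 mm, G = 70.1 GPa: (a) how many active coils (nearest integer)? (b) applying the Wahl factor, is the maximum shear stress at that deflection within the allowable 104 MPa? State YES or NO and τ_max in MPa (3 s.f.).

(a) 12 coils; (b) NO, τ_max = 112 MPa

N_a = Gd⁴/(8D³k) = (70.1×10³)(5.7⁴)/(8·57.0³·4.2) = 11.89 → N_a = 12
Actual rate k = Gd⁴/(8D³·12) = 4.1622 N/mm
Working load F = kδ = 4.1622·30 = 124.87 N
C = 57.0/5.7 = 10.0000; K_W = (4C−1)/(4C−4)+0.615/C = 1.1448
τ_max = K_W·8FD/(πd³) = 1.1448·97.866 = 112.04 MPa
τ_max > 104 MPa → exceeds allowable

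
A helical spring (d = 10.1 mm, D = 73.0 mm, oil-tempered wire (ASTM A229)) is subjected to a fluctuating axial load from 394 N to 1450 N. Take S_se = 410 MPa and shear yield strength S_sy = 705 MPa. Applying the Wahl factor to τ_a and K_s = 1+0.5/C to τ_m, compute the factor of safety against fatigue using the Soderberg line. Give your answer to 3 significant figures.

C = D/d = 73.0/10.1 = 7.2277; K_W = (4C−1)/(4C−4)+0.615/C = 1.2055; K_s = 1+0.5/C = 1.0692
F_a = (F_max−F_min)/2 = 528 N; F_m = (F_max+F_min)/2 = 922 N
τ_a = K_W·8F_aD/(πd³) = 1.2055 × 95.265 = 114.84 MPa
τ_m = K_s·8F_mD/(πd³) = 1.0692 × 166.35 = 177.86 MPa
Soderberg: 1/n_f = τ_a/S_se + τ_m/S_sy = 114.84/410 + 177.86/705 = 0.28011 + 0.25228 = 0.53239
n_f = 1/0.53239 = 1.878

1.88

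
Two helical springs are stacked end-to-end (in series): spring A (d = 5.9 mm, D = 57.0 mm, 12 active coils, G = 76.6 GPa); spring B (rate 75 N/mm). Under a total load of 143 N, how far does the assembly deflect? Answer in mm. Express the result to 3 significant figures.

29.3 mm

k_A = Gd⁴/(8D³N_a) = (76.6×10³)(5.9⁴)/(8·57.0³·12) = 5.2208 N/mm
Series: 1/k_eq = 1/5.2208 + 1/75 = 0.20487; k_eq = 4.8811 N/mm
δ = F/k_eq = 143/4.8811 = 29.297 mm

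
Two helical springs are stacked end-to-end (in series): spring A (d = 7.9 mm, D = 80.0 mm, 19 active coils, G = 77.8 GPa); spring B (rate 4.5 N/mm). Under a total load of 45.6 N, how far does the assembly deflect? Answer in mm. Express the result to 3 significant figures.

k_A = Gd⁴/(8D³N_a) = (77.8×10³)(7.9⁴)/(8·80.0³·19) = 3.8938 N/mm
Series: 1/k_eq = 1/3.8938 + 1/4.5 = 0.47904; k_eq = 2.0875 N/mm
δ = F/k_eq = 45.6/2.0875 = 21.844 mm

21.8 mm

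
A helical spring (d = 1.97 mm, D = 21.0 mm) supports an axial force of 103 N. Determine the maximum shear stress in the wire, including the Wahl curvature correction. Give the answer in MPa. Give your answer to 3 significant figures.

818 MPa

Spring index C = D/d = 21.0/1.97 = 10.6599
K_W = (4C−1)/(4C−4) + 0.615/C = 41.640/38.640 + 0.0577 = 1.1353
τ₀ = 8FD/(πd³) = 8·103·21.0/(π·1.97³) = 17304/24.019 = 720.44 MPa
τ_max = K·τ₀ = 1.1353 × 720.44 = 817.94 MPa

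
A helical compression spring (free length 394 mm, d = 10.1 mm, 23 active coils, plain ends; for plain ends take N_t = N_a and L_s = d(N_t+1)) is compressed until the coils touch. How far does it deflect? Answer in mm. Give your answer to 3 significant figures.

N_t = 23; L_s = 10.1·24 = 242.4 mm
δ_solid = L₀ − L_s = 394 − 242.4 = 151.6 mm

152 mm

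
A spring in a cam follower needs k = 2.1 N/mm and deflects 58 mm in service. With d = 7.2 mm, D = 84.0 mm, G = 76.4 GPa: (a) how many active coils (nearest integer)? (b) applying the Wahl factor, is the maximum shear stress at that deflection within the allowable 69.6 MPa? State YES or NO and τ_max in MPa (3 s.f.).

N_a = Gd⁴/(8D³k) = (76.4×10³)(7.2⁴)/(8·84.0³·2.1) = 20.62 → N_a = 21
Actual rate k = Gd⁴/(8D³·21) = 2.0619 N/mm
Working load F = kδ = 2.0619·58 = 119.59 N
C = 84.0/7.2 = 11.6667; K_W = (4C−1)/(4C−4)+0.615/C = 1.1230
τ_max = K_W·8FD/(πd³) = 1.1230·68.537 = 76.969 MPa
τ_max > 69.6 MPa → exceeds allowable

(a) 21 coils; (b) NO, τ_max = 77.0 MPa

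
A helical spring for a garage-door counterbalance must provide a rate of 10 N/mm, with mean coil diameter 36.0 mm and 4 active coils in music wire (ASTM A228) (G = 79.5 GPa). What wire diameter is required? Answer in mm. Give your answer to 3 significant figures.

3.70 mm

d = (8D³N_a·k / G)^(1/4) = (8·36.0³·4·10 / (79.5×10³))^0.25
  = (187.8)^0.25 = 3.7019 mm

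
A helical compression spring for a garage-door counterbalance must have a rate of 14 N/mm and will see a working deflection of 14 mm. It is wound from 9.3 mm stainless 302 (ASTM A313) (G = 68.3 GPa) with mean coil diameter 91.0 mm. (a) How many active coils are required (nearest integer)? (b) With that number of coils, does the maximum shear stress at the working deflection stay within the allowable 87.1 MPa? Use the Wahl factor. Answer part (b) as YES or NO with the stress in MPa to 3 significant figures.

N_a = Gd⁴/(8D³k) = (68.3×10³)(9.3⁴)/(8·91.0³·14) = 6.054 → N_a = 6
Actual rate k = Gd⁴/(8D³·6) = 14.125 N/mm
Working load F = kδ = 14.125·14 = 197.75 N
C = 91.0/9.3 = 9.7849; K_W = (4C−1)/(4C−4)+0.615/C = 1.1482
τ_max = K_W·8FD/(πd³) = 1.1482·56.97 = 65.415 MPa
τ_max ≤ 87.1 MPa → acceptable

(a) 6 coils; (b) YES, τ_max = 65.4 MPa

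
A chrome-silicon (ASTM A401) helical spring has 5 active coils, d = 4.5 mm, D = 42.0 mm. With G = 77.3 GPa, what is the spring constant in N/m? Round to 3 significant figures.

k = Gd⁴/(8D³N_a) = (77.3×10³ × 4.5⁴) / (8 × 42.0³ × 5)
  = 3.16978e+07 / 2.96352e+06 = 10.696 N/mm = 10696 N/m

10700 N/m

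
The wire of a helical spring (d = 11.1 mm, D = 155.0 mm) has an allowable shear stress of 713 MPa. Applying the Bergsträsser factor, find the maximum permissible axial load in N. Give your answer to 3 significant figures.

C = D/d = 155.0/11.1 = 13.9640
K_B = (4C+2)/(4C−3) = 57.856/52.856 = 1.0946
τ_max = K·8FD/(πd³) → F_max = τ_allow·πd³/(8DK)
F_max = 713·π·11.1³/(8·155.0·1.0946) = 3.0634e+06/1357.3 = 2257 N

2260 N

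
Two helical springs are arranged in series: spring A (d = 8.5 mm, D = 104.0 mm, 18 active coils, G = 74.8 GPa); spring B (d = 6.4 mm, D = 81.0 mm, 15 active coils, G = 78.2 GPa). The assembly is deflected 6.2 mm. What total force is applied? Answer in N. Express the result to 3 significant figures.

k_A = Gd⁴/(8D³N_a) = (74.8×10³)(8.5⁴)/(8·104.0³·18) = 2.4105 N/mm
k_B = Gd⁴/(8D³N_a) = (78.2×10³)(6.4⁴)/(8·81.0³·15) = 2.0573 N/mm
Series: 1/k_eq = 1/2.4105 + 1/2.0573 = 0.90093; k_eq = 1.11 N/mm
F = k_eq·δ = 1.11·6.2 = 6.8818 N

6.88 N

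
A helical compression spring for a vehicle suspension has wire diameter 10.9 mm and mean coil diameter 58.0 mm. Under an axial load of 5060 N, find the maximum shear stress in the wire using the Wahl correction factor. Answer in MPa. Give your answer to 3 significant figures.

744 MPa

Spring index C = D/d = 58.0/10.9 = 5.3211
K_W = (4C−1)/(4C−4) + 0.615/C = 20.284/17.284 + 0.1156 = 1.2891
τ₀ = 8FD/(πd³) = 8·5060·58.0/(π·10.9³) = 2.34784e+06/4068.5 = 577.08 MPa
τ_max = K·τ₀ = 1.2891 × 577.08 = 743.94 MPa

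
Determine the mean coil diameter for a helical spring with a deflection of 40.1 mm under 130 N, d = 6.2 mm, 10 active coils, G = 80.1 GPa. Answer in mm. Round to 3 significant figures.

77.0 mm

Required rate k = F/δ = 130/40.1 = 3.2419 N/mm
D = (Gd⁴/(8N_a·k))^(1/3) = (80.1×10³·6.2⁴/(8·10·3.2419))^(1/3)
  = (456363)^(1/3) = 76.9904 mm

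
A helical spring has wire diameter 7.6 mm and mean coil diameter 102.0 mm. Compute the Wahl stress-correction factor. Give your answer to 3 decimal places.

C = D/d = 102.0/7.6 = 13.4211
K_W = (4C−1)/(4C−4) + 0.615/C = 52.684/49.684 + 0.0458 = 1.1062

1.106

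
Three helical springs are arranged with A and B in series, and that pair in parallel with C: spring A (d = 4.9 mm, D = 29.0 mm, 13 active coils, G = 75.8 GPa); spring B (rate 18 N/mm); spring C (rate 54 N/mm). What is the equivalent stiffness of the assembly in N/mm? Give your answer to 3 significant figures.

62.8 N/mm

k_A = Gd⁴/(8D³N_a) = (75.8×10³)(4.9⁴)/(8·29.0³·13) = 17.228 N/mm
Springs A,B series: k_AB = 1/(1/17.228+1/18) = 8.8027 N/mm; parallel with C: k_eq = 8.8027+54 = 62.803 N/mm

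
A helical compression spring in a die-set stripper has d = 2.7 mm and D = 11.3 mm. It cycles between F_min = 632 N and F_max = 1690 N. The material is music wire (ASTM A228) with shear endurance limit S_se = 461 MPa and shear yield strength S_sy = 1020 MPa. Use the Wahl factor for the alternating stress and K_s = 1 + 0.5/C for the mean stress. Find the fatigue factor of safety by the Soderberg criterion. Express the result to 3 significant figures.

0.239

C = D/d = 11.3/2.7 = 4.1852; K_W = (4C−1)/(4C−4)+0.615/C = 1.3824; K_s = 1+0.5/C = 1.1195
F_a = (F_max−F_min)/2 = 529 N; F_m = (F_max+F_min)/2 = 1161 N
τ_a = K_W·8F_aD/(πd³) = 1.3824 × 773.36 = 1069.1 MPa
τ_m = K_s·8F_mD/(πd³) = 1.1195 × 1697.3 = 1900.1 MPa
Soderberg: 1/n_f = τ_a/S_se + τ_m/S_sy = 1069.1/461 + 1900.1/1020 = 2.31910 + 1.86282 = 4.1819
n_f = 1/4.1819 = 0.2391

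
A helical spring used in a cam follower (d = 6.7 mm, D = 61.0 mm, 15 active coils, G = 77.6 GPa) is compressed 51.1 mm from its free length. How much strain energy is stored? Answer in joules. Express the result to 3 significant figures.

7.50 J

k = Gd⁴/(8D³N_a) = (77.6×10³)(6.7⁴)/(8·61.0³·15) = 5.741 N/mm
U = ½kδ² = 0.5 × 5.741 × 51.1² = 7495.5 N·mm = 7.4955 J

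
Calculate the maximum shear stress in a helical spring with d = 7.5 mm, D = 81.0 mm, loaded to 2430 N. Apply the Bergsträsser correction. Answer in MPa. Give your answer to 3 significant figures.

1340 MPa

Spring index C = D/d = 81.0/7.5 = 10.8000
K_B = (4C+2)/(4C−3) = 45.200/40.200 = 1.1244
τ₀ = 8FD/(πd³) = 8·2430·81.0/(π·7.5³) = 1.57464e+06/1325.4 = 1188.1 MPa
τ_max = K·τ₀ = 1.1244 × 1188.1 = 1335.9 MPa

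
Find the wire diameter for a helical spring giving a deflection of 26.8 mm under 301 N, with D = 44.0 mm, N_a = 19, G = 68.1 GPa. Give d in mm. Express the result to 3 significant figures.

6.80 mm

Required rate k = F/δ = 301/26.8 = 11.231 N/mm
d = (8D³N_a·k / G)^(1/4) = (8·44.0³·19·11.231 / (68.1×10³))^0.25
  = (2135.4)^0.25 = 6.7978 mm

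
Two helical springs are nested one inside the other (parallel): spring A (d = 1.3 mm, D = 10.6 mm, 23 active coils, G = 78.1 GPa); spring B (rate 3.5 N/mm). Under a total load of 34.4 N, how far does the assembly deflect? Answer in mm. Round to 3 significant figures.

7.61 mm

k_A = Gd⁴/(8D³N_a) = (78.1×10³)(1.3⁴)/(8·10.6³·23) = 1.0179 N/mm
Parallel: k_eq = 1.0179 + 3.5 = 4.5179 N/mm
δ = F/k_eq = 34.4/4.5179 = 7.6142 mm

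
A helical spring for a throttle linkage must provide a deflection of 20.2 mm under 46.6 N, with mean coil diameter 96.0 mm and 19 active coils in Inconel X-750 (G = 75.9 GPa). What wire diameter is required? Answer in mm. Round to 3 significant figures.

Required rate k = F/δ = 46.6/20.2 = 2.3069 N/mm
d = (8D³N_a·k / G)^(1/4) = (8·96.0³·19·2.3069 / (75.9×10³))^0.25
  = (4087.4)^0.25 = 7.9958 mm

8.00 mm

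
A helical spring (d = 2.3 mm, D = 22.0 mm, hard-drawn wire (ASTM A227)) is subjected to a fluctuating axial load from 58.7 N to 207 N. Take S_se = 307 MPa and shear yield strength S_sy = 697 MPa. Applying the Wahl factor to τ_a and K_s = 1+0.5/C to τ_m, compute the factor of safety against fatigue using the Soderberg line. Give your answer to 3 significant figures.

C = D/d = 22.0/2.3 = 9.5652; K_W = (4C−1)/(4C−4)+0.615/C = 1.1519; K_s = 1+0.5/C = 1.0523
F_a = (F_max−F_min)/2 = 74.15 N; F_m = (F_max+F_min)/2 = 132.85 N
τ_a = K_W·8F_aD/(πd³) = 1.1519 × 341.42 = 393.27 MPa
τ_m = K_s·8F_mD/(πd³) = 1.0523 × 611.7 = 643.68 MPa
Soderberg: 1/n_f = τ_a/S_se + τ_m/S_sy = 393.27/307 + 643.68/697 = 1.28101 + 0.92350 = 2.2045
n_f = 1/2.2045 = 0.4536

0.454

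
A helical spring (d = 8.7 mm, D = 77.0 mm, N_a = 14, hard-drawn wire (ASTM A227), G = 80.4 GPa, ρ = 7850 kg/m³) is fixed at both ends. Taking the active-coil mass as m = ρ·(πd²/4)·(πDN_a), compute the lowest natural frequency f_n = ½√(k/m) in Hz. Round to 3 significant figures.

37.7 Hz

k = Gd⁴/(8D³N_a) = (80.4×10³)(8.7⁴)/(8·77.0³·14) = 9.0083 N/mm = 9008.3 N/m
Wire length L = πDN_a = π·77.0·14 = 3386.6 mm
m = ρ·(πd²/4)·L = 7850 × 59.447×10⁻⁶ m² × 3.3866 m = 1.5804 kg
f_n = ½√(k/m) = 0.5·√(9008.3/1.5804) = 0.5·√(5700) = 37.749 Hz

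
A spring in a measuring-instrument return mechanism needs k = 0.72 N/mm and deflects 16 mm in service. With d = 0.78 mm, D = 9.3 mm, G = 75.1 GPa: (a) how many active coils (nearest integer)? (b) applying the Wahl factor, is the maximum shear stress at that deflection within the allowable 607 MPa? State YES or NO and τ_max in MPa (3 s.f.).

(a) 6 coils; (b) NO, τ_max = 644 MPa

N_a = Gd⁴/(8D³k) = (75.1×10³)(0.78⁴)/(8·9.3³·0.72) = 6 → N_a = 6
Actual rate k = Gd⁴/(8D³·6) = 0.71999 N/mm
Working load F = kδ = 0.71999·16 = 11.52 N
C = 9.3/0.78 = 11.9231; K_W = (4C−1)/(4C−4)+0.615/C = 1.1202
τ_max = K_W·8FD/(πd³) = 1.1202·574.89 = 644.02 MPa
τ_max > 607 MPa → exceeds allowable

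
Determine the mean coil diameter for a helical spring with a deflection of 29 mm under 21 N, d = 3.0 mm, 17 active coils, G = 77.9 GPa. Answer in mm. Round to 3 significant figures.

40.0 mm

Required rate k = F/δ = 21/29 = 0.72414 N/mm
D = (Gd⁴/(8N_a·k))^(1/3) = (77.9×10³·3.0⁴/(8·17·0.72414))^(1/3)
  = (64071.1)^(1/3) = 40.0148 mm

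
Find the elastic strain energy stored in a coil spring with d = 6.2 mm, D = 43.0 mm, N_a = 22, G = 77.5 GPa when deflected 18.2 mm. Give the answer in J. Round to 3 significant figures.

1.36 J

k = Gd⁴/(8D³N_a) = (77.5×10³)(6.2⁴)/(8·43.0³·22) = 8.1837 N/mm
U = ½kδ² = 0.5 × 8.1837 × 18.2² = 1355.4 N·mm = 1.3554 J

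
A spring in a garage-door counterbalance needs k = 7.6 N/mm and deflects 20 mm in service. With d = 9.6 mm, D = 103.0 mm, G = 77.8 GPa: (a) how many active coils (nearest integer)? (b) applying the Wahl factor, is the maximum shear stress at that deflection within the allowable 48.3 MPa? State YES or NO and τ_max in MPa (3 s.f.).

(a) 10 coils; (b) NO, τ_max = 50.8 MPa

N_a = Gd⁴/(8D³k) = (77.8×10³)(9.6⁴)/(8·103.0³·7.6) = 9.946 → N_a = 10
Actual rate k = Gd⁴/(8D³·10) = 7.559 N/mm
Working load F = kδ = 7.559·20 = 151.18 N
C = 103.0/9.6 = 10.7292; K_W = (4C−1)/(4C−4)+0.615/C = 1.1344
τ_max = K_W·8FD/(πd³) = 1.1344·44.818 = 50.842 MPa
τ_max > 48.3 MPa → exceeds allowable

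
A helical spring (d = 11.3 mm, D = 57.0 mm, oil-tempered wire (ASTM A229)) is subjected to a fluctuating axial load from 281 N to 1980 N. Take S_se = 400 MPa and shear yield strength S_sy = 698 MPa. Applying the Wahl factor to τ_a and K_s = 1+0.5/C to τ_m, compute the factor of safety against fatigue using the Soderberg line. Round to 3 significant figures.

2.18

C = D/d = 57.0/11.3 = 5.0442; K_W = (4C−1)/(4C−4)+0.615/C = 1.3074; K_s = 1+0.5/C = 1.0991
F_a = (F_max−F_min)/2 = 849.5 N; F_m = (F_max+F_min)/2 = 1130.5 N
τ_a = K_W·8F_aD/(πd³) = 1.3074 × 85.456 = 111.72 MPa
τ_m = K_s·8F_mD/(πd³) = 1.0991 × 113.72 = 125 MPa
Soderberg: 1/n_f = τ_a/S_se + τ_m/S_sy = 111.72/400 + 125/698 = 0.27931 + 0.17908 = 0.45838
n_f = 1/0.45838 = 2.182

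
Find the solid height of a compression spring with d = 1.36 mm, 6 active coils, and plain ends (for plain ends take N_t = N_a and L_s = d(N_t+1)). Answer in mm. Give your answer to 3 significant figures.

plain ends: N_t = N_a = 6
L_s = d·(N_t+1) = 1.36 × 7 = 9.52 mm

9.52 mm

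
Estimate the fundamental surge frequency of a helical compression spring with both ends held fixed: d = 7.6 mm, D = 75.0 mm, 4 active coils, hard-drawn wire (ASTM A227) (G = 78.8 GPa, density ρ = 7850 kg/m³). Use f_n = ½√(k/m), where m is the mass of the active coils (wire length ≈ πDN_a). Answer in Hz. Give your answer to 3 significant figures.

k = Gd⁴/(8D³N_a) = (78.8×10³)(7.6⁴)/(8·75.0³·4) = 19.474 N/mm = 19474 N/m
Wire length L = πDN_a = π·75.0·4 = 942.48 mm
m = ρ·(πd²/4)·L = 7850 × 45.365×10⁻⁶ m² × 0.94248 m = 0.33563 kg
f_n = ½√(k/m) = 0.5·√(19474/0.33563) = 0.5·√(58022) = 120.44 Hz

120 Hz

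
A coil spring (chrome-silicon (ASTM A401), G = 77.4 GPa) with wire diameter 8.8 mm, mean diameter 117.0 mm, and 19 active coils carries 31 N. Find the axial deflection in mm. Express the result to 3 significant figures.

k = Gd⁴/(8D³N_a) = (77.4×10³)(8.8⁴)/(8·117.0³·19) = 1.9066 N/mm
δ = F/k = 31 / 1.9066 = 16.259 mm

16.3 mm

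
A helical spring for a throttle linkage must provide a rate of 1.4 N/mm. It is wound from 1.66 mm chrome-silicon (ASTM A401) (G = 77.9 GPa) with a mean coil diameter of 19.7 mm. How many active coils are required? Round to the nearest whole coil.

7

N_a = Gd⁴/(8D³k) = (77.9×10³ × 1.66⁴)/(8 × 19.7³ × 1.4)
    = 591521 / 85628.2 = 6.908 → 7 coils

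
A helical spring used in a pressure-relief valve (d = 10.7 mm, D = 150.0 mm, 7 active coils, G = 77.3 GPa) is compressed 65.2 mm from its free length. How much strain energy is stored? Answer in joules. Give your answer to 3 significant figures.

k = Gd⁴/(8D³N_a) = (77.3×10³)(10.7⁴)/(8·150.0³·7) = 5.3611 N/mm
U = ½kδ² = 0.5 × 5.3611 × 65.2² = 11395 N·mm = 11.395 J

11.4 J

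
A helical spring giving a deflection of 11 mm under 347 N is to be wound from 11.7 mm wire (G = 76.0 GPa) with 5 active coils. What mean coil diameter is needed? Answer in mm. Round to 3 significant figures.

104 mm

Required rate k = F/δ = 347/11 = 31.545 N/mm
D = (Gd⁴/(8N_a·k))^(1/3) = (76.0×10³·11.7⁴/(8·5·31.545))^(1/3)
  = (1.12865e+06)^(1/3) = 104.1166 mm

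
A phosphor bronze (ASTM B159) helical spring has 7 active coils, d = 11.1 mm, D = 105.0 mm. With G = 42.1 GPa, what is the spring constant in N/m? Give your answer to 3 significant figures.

k = Gd⁴/(8D³N_a) = (42.1×10³ × 11.1⁴) / (8 × 105.0³ × 7)
  = 6.39108e+08 / 6.4827e+07 = 9.8587 N/mm = 9858.7 N/m

9860 N/m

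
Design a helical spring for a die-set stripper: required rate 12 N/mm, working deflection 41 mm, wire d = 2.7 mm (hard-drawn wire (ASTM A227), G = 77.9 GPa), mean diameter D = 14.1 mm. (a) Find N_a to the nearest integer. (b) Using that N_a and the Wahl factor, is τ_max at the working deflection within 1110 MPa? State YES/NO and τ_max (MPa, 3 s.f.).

(a) 15 coils; (b) NO, τ_max = 1190 MPa

N_a = Gd⁴/(8D³k) = (77.9×10³)(2.7⁴)/(8·14.1³·12) = 15.38 → N_a = 15
Actual rate k = Gd⁴/(8D³·15) = 12.307 N/mm
Working load F = kδ = 12.307·41 = 504.59 N
C = 14.1/2.7 = 5.2222; K_W = (4C−1)/(4C−4)+0.615/C = 1.2954
τ_max = K_W·8FD/(πd³) = 1.2954·920.46 = 1192.4 MPa
τ_max > 1110 MPa → exceeds allowable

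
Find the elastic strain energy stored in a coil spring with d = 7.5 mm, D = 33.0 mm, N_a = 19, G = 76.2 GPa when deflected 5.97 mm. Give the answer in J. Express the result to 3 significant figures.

k = Gd⁴/(8D³N_a) = (76.2×10³)(7.5⁴)/(8·33.0³·19) = 44.138 N/mm
U = ½kδ² = 0.5 × 44.138 × 5.97² = 786.56 N·mm = 0.78656 J

0.787 J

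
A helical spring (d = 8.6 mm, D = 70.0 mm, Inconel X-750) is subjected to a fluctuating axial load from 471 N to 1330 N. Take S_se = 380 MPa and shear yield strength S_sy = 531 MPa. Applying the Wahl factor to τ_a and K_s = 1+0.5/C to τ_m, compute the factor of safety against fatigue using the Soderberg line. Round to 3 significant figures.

C = D/d = 70.0/8.6 = 8.1395; K_W = (4C−1)/(4C−4)+0.615/C = 1.1806; K_s = 1+0.5/C = 1.0614
F_a = (F_max−F_min)/2 = 429.5 N; F_m = (F_max+F_min)/2 = 900.5 N
τ_a = K_W·8F_aD/(πd³) = 1.1806 × 120.37 = 142.11 MPa
τ_m = K_s·8F_mD/(πd³) = 1.0614 × 252.36 = 267.87 MPa
Soderberg: 1/n_f = τ_a/S_se + τ_m/S_sy = 142.11/380 + 267.87/531 = 0.37396 + 0.50446 = 0.87842
n_f = 1/0.87842 = 1.138

1.14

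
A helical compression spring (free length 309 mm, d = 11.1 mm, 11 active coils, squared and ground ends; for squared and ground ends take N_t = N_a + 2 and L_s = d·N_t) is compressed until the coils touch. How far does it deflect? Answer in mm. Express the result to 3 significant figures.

N_t = 13; L_s = 11.1·13 = 144.3 mm
δ_solid = L₀ − L_s = 309 − 144.3 = 164.7 mm

165 mm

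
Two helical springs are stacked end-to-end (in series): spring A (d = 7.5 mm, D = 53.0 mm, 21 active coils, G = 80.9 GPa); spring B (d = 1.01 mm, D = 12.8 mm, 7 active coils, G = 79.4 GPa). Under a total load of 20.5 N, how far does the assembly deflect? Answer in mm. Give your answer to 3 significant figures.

k_A = Gd⁴/(8D³N_a) = (80.9×10³)(7.5⁴)/(8·53.0³·21) = 10.234 N/mm
k_B = Gd⁴/(8D³N_a) = (79.4×10³)(1.01⁴)/(8·12.8³·7) = 0.70354 N/mm
Series: 1/k_eq = 1/10.234 + 1/0.70354 = 1.5191; k_eq = 0.65829 N/mm
δ = F/k_eq = 20.5/0.65829 = 31.141 mm

31.1 mm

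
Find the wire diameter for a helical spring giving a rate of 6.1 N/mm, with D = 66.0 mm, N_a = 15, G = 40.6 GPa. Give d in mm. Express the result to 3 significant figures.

d = (8D³N_a·k / G)^(1/4) = (8·66.0³·15·6.1 / (40.6×10³))^0.25
  = (5183.4)^0.25 = 8.4850 mm

8.49 mm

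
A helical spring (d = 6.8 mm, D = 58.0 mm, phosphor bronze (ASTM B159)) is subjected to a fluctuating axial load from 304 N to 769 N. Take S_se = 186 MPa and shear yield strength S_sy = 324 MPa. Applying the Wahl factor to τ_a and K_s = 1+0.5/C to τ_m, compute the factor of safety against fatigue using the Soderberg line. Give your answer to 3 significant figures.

C = D/d = 58.0/6.8 = 8.5294; K_W = (4C−1)/(4C−4)+0.615/C = 1.1717; K_s = 1+0.5/C = 1.0586
F_a = (F_max−F_min)/2 = 232.5 N; F_m = (F_max+F_min)/2 = 536.5 N
τ_a = K_W·8F_aD/(πd³) = 1.1717 × 109.21 = 127.96 MPa
τ_m = K_s·8F_mD/(πd³) = 1.0586 × 252.01 = 266.78 MPa
Soderberg: 1/n_f = τ_a/S_se + τ_m/S_sy = 127.96/186 + 266.78/324 = 0.68797 + 0.82339 = 1.5114
n_f = 1/1.5114 = 0.6617

0.662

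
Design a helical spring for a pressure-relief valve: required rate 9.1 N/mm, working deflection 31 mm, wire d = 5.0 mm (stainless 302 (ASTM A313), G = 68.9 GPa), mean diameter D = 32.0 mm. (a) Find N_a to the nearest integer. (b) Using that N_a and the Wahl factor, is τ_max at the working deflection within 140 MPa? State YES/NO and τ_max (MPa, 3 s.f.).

N_a = Gd⁴/(8D³k) = (68.9×10³)(5.0⁴)/(8·32.0³·9.1) = 18.05 → N_a = 18
Actual rate k = Gd⁴/(8D³·18) = 9.1261 N/mm
Working load F = kδ = 9.1261·31 = 282.91 N
C = 32.0/5.0 = 6.4000; K_W = (4C−1)/(4C−4)+0.615/C = 1.2350
τ_max = K_W·8FD/(πd³) = 1.2350·184.43 = 227.77 MPa
τ_max > 140 MPa → exceeds allowable

(a) 18 coils; (b) NO, τ_max = 228 MPa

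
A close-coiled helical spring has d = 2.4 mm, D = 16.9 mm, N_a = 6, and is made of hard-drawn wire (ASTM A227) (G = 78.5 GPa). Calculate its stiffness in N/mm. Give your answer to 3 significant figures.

11.2 N/mm

k = Gd⁴/(8D³N_a) = (78.5×10³ × 2.4⁴) / (8 × 16.9³ × 6)
  = 2.60444e+06 / 231687 = 11.241 N/mm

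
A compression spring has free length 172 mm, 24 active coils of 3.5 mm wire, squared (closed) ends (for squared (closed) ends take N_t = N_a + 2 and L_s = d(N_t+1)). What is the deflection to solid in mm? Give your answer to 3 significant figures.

77.5 mm

N_t = 26; L_s = 3.5·27 = 94.5 mm
δ_solid = L₀ − L_s = 172 − 94.5 = 77.5 mm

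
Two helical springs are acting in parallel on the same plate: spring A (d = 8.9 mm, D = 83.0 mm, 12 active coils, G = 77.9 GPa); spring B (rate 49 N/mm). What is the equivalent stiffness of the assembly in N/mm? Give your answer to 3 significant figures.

57.9 N/mm

k_A = Gd⁴/(8D³N_a) = (77.9×10³)(8.9⁴)/(8·83.0³·12) = 8.9041 N/mm
Parallel: k_eq = 8.9041 + 49 = 57.904 N/mm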